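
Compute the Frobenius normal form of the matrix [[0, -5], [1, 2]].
R = [[0, -5], [1, 2]]

The invariant factors of A (the non-unit diagonal entries of the Smith normal form of xI - A over ℚ[x]) are x^2 - 2x + 5, each dividing the next. The characteristic polynomial is their product, x^2 - 2x + 5.

The rational canonical form is the block-diagonal matrix of companion matrices C(f_i):
R = [[0, -5], [1, 2]].

Note the characteristic polynomial does not split into linear factors over ℚ, so A has no Jordan form over ℚ; the rational canonical form exists over any field.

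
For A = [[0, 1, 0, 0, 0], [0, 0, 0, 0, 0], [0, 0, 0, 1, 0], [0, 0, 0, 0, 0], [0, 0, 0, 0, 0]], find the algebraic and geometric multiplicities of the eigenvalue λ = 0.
The characteristic polynomial is x^5, so the factor x appears with exponent 5: the algebraic multiplicity is 5.

rank(A) = 2, so the eigenspace has dimension 5 - 2 = 3: the geometric multiplicity is 3.

Since 3 < 5, A is not diagonalizable.

algebraic multiplicity 5, geometric multiplicity 3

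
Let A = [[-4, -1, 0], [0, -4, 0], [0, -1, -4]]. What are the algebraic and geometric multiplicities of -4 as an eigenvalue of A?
The characteristic polynomial is (x + 4)^3, so the factor x + 4 appears with exponent 3: the algebraic multiplicity is 3.

rank(A + 4I) = 1, so the eigenspace has dimension 3 - 1 = 2: the geometric multiplicity is 2.

Since 2 < 3, A is not diagonalizable.

algebraic multiplicity 3, geometric multiplicity 2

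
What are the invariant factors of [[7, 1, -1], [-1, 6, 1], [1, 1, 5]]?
(x - 6)^3

The Jordan structure of A has elementary divisors (x - 6)^3. Arranging the block sizes at each eigenvalue in decreasing order and taking row products gives the invariant factors.

Invariant factors (smallest first, each dividing the next): (x - 6)^3.

Check: the last factor (x - 6)^3 is the minimal polynomial, and the product (x - 6)^3 is the characteristic polynomial.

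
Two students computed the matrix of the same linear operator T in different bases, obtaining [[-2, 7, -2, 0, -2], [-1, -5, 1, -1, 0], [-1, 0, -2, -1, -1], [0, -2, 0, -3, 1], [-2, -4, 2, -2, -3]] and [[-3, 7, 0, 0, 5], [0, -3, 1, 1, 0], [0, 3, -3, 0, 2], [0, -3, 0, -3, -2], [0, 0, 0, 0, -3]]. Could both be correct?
Two matrices over a field are similar if and only if they have the same invariant factors.

Both A and B have characteristic polynomial (x + 3)^5 and minimal polynomial (x + 3)^3. Computing further, both have invariant factors (x + 3)^2, (x + 3)^3. Hence A and B are similar.

Yes.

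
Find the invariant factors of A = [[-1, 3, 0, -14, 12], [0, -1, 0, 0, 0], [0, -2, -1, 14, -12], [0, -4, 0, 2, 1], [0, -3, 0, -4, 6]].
The Jordan structure of A has elementary divisors (x + 1)^2, (x + 1), (x - 4)^2. Arranging the block sizes at each eigenvalue in decreasing order and taking row products gives the invariant factors.

Invariant factors (smallest first, each dividing the next): x + 1, (x - 4)^2(x + 1)^2.

Check: the last factor (x - 4)^2(x + 1)^2 is the minimal polynomial, and the product (x - 4)^2(x + 1)^3 is the characteristic polynomial.

x + 1, (x - 4)^2(x + 1)^2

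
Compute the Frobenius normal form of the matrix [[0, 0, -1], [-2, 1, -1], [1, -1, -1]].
The invariant factors of A (the non-unit diagonal entries of the Smith normal form of xI - A over ℚ[x]) are x^3 - x + 1, each dividing the next. The characteristic polynomial is their product, x^3 - x + 1.

The rational canonical form is the block-diagonal matrix of companion matrices C(f_i):
R = [[0, 0, -1], [1, 0, 1], [0, 1, 0]].

Note the characteristic polynomial does not split into linear factors over ℚ, so A has no Jordan form over ℚ; the rational canonical form exists over any field.

R = [[0, 0, -1], [1, 0, 1], [0, 1, 0]]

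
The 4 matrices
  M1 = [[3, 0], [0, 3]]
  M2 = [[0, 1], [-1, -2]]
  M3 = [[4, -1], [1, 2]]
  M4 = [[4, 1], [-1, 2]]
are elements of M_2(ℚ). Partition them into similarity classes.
Characteristic polynomials: χ_{M1} = (x - 3)^2, χ_{M2} = (x + 1)^2, χ_{M3} = (x - 3)^2, χ_{M4} = (x - 3)^2.

{M1}: invariant factors x - 3, x - 3.

{M2}: invariant factors (x + 1)^2.

{M3, M4}: invariant factors (x - 3)^2.

Matrices are similar if and only if their invariant-factor lists agree; the partition into similarity classes is {M1}, {M2}, {M3, M4}.

3 classes: {M1}, {M2}, {M3, M4}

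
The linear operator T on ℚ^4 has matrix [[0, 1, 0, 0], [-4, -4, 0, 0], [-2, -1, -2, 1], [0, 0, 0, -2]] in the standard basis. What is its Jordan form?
J = [[-2, 1, 0, 0], [0, -2, 0, 0], [0, 0, -2, 1], [0, 0, 0, -2]]

The characteristic polynomial is det(xI - A) = (x + 2)^4, so the eigenvalues are -2 (algebraic multiplicity 4).

For λ = -2: rank(A + 2I) = 2, rank((A + 2I)^2) = 0. The eigenspace has dimension 4 - 2 = 2, so there are 2 Jordan blocks; the rank sequence gives block sizes [2, 2].

Assembling the blocks gives the Jordan form J above.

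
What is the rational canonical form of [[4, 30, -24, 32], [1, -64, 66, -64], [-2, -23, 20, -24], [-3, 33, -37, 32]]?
R = [[0, 0, 0, -16], [1, 0, 0, -32], [0, 1, 0, -24], [0, 0, 1, -8]]

The invariant factors of A (the non-unit diagonal entries of the Smith normal form of xI - A over ℚ[x]) are (x + 2)^4, each dividing the next. The characteristic polynomial is their product, (x + 2)^4.

The rational canonical form is the block-diagonal matrix of companion matrices C(f_i):
R = [[0, 0, 0, -16], [1, 0, 0, -32], [0, 1, 0, -24], [0, 0, 1, -8]].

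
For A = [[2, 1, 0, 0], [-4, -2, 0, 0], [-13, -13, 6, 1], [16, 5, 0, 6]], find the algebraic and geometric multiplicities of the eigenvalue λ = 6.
The characteristic polynomial is x^2(x - 6)^2, so the factor x - 6 appears with exponent 2: the algebraic multiplicity is 2.

rank(A - 6I) = 3, so the eigenspace has dimension 4 - 3 = 1: the geometric multiplicity is 1.

Since 1 < 2, A is not diagonalizable.

algebraic multiplicity 2, geometric multiplicity 1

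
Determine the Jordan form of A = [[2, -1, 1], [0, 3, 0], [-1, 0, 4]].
J = [[3, 1, 0], [0, 3, 1], [0, 0, 3]]

The characteristic polynomial is det(xI - A) = (x - 3)^3, so the eigenvalues are 3 (algebraic multiplicity 3).

For λ = 3: rank(A - 3I) = 2, rank((A - 3I)^2) = 1, rank((A - 3I)^3) = 0. The eigenspace has dimension 3 - 2 = 1, so there is 1 Jordan block; the rank sequence gives block sizes [3].

Assembling the blocks gives the Jordan form J above.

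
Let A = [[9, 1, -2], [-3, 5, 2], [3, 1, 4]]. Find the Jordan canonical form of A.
The characteristic polynomial is det(xI - A) = (x - 6)^3, so the eigenvalues are 6 (algebraic multiplicity 3).

For λ = 6: rank(A - 6I) = 1, rank((A - 6I)^2) = 0. The eigenspace has dimension 3 - 1 = 2, so there are 2 Jordan blocks; the rank sequence gives block sizes [2, 1].

Assembling the blocks gives the Jordan form J above.

J = [[6, 1, 0], [0, 6, 0], [0, 0, 6]]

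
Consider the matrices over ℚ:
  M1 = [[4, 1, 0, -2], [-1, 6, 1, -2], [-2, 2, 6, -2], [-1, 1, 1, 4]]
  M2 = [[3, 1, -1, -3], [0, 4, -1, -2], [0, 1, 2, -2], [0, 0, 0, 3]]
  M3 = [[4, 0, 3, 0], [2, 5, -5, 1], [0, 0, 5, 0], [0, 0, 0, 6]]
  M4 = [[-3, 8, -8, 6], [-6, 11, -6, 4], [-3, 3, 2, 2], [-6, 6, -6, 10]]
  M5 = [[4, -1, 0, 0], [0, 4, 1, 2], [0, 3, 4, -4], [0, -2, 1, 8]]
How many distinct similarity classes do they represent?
3 classes: {M1, M3, M5}, {M2}, {M4}

Characteristic polynomials: χ_{M1} = (x - 6)(x - 5)^2(x - 4), χ_{M2} = (x - 3)^4, χ_{M3} = (x - 6)(x - 5)^2(x - 4), χ_{M4} = (x - 6)(x - 5)^2(x - 4), χ_{M5} = (x - 6)(x - 5)^2(x - 4).

{M1, M3, M5}: invariant factors (x - 6)(x - 5)^2(x - 4).

{M2}: invariant factors (x - 3)^2, (x - 3)^2.

{M4}: invariant factors x - 5, (x - 6)(x - 5)(x - 4).

Matrices are similar if and only if their invariant-factor lists agree; the partition into similarity classes is {M1, M3, M5}, {M2}, {M4}.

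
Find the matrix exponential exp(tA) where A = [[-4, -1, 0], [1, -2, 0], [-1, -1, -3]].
A has Jordan form J = [[-3, 1, 0], [0, -3, 0], [0, 0, -3]] with A = PJP^{-1}, so e^{tA} = P e^{tJ} P^{-1}.

For a Jordan block J_k(λ), e^{tJ_k(λ)} = e^{λt} · (I + tN + t^2 N^2/2! + ... + t^{k-1} N^{k-1}/(k-1)!) where N is the nilpotent superdiagonal part.

Assembling the blocks and conjugating back gives the entries of e^{tA} as shown above.

e^{tA} = [[(1 - t)*e^{-3*t}, -t*e^{-3*t}, 0], [t*e^{-3*t}, (t + 1)*e^{-3*t}, 0], [-t*e^{-3*t}, -t*e^{-3*t}, e^{-3*t}]]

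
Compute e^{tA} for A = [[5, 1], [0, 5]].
A has Jordan form J = [[5, 1], [0, 5]] with A = PJP^{-1}, so e^{tA} = P e^{tJ} P^{-1}.

For a Jordan block J_k(λ), e^{tJ_k(λ)} = e^{λt} · (I + tN + t^2 N^2/2! + ... + t^{k-1} N^{k-1}/(k-1)!) where N is the nilpotent superdiagonal part.

Assembling the blocks and conjugating back gives the entries of e^{tA} as shown above.

e^{tA} = [[e^{5*t}, t*e^{5*t}], [0, e^{5*t}]]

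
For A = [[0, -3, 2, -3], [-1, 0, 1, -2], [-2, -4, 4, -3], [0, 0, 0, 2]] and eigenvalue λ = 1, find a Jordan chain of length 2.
v_1 = [[-1, 0, 0, 0]]^T, v_2 = [[1, 1, 2, 0]]^T

We seek v_1 ∈ ker((A - I)^2) \ ker(A - I), then set v_{i+1} = (A - I) v_i.

One such chain is v_1 = [[-1, 0, 0, 0]]^T, v_2 = [[1, 1, 2, 0]]^T. Check: (A - I) v_2 = [[0, 0, 0, 0]]^T = 0.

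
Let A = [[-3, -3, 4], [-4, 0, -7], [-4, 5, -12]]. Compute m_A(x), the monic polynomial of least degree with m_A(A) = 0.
m_A(x) = (x + 5)^3

The characteristic polynomial factors as (x + 5)^3. The minimal polynomial is ∏(x - λ)^{k_λ} where k_λ is the size of the largest Jordan block at λ.

For λ = -5: rank(A + 5I) = 2, and the largest Jordan block has size 3 (the smallest k with rank((A + 5I)^k) = rank((A + 5I)^(k+1))).

So m_A(x) = (x + 5)^3.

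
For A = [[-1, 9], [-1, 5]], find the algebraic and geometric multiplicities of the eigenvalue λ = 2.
The characteristic polynomial is (x - 2)^2, so the factor x - 2 appears with exponent 2: the algebraic multiplicity is 2.

rank(A - 2I) = 1, so the eigenspace has dimension 2 - 1 = 1: the geometric multiplicity is 1.

Since 1 < 2, A is not diagonalizable.

algebraic multiplicity 2, geometric multiplicity 1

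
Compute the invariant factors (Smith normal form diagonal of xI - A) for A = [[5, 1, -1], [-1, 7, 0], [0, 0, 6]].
(x - 6)^3

The Jordan structure of A has elementary divisors (x - 6)^3. Arranging the block sizes at each eigenvalue in decreasing order and taking row products gives the invariant factors.

Invariant factors (smallest first, each dividing the next): (x - 6)^3.

Check: the last factor (x - 6)^3 is the minimal polynomial, and the product (x - 6)^3 is the characteristic polynomial.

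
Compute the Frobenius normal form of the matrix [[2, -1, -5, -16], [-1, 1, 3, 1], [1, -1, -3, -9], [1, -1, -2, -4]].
The invariant factors of A (the non-unit diagonal entries of the Smith normal form of xI - A over ℚ[x]) are (x + 4)(x^3 - x + 2), each dividing the next. The characteristic polynomial is their product, (x + 4)(x^3 - x + 2).

The rational canonical form is the block-diagonal matrix of companion matrices C(f_i):
R = [[0, 0, 0, -8], [1, 0, 0, 2], [0, 1, 0, 1], [0, 0, 1, -4]].

Note the characteristic polynomial does not split into linear factors over ℚ, so A has no Jordan form over ℚ; the rational canonical form exists over any field.

R = [[0, 0, 0, -8], [1, 0, 0, 2], [0, 1, 0, 1], [0, 0, 1, -4]]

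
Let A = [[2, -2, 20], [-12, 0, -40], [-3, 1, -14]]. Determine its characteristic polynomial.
xI - A = [[x - 2, 2, -20], [12, x, 40], [3, -1, x + 14]].

Expanding det(xI - A) along the first row:
det(xI - A) = + (x - 2)·det([[x, 40], [-1, x + 14]]) - (2)·det([[12, 40], [3, x + 14]]) + (-20)·det([[12, x], [3, -1]]).

Evaluating gives χ_A(x) = x^3 + 12x^2 + 48x + 64 = (x + 4)^3.

χ_A(x) = (x + 4)^3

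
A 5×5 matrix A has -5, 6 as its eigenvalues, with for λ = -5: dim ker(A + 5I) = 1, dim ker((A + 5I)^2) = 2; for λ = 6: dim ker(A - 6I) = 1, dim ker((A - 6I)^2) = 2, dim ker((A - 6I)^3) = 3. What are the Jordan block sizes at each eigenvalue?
Jordan blocks: (-5, 2), (6, 3)

λ = -5: successive nullity increments [1, 1] count blocks of size ≥ k; block sizes are [2].
λ = 6: successive nullity increments [1, 1, 1] count blocks of size ≥ k; block sizes are [3].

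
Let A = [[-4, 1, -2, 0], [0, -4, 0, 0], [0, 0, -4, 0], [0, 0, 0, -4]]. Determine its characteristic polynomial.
χ_A(x) = (x + 4)^4

xI - A = [[x + 4, -1, 2, 0], [0, x + 4, 0, 0], [0, 0, x + 4, 0], [0, 0, 0, x + 4]].

Expanding det(xI - A) along the first row:
det(xI - A) = + (x + 4)·det([[x + 4, 0, 0], [0, x + 4, 0], [0, 0, x + 4]]) - (-1)·det([[0, 0, 0], [0, x + 4, 0], [0, 0, x + 4]]) + (2)·det([[0, x + 4, 0], [0, 0, 0], [0, 0, x + 4]]) - (0)·det([[0, x + 4, 0], [0, 0, x + 4], [0, 0, 0]]).

Evaluating gives χ_A(x) = x^4 + 16x^3 + 96x^2 + 256x + 256 = (x + 4)^4.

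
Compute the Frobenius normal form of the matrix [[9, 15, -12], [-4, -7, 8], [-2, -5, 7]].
R = [[3, 0, 0], [0, 0, -9], [0, 1, 6]]

The invariant factors of A (the non-unit diagonal entries of the Smith normal form of xI - A over ℚ[x]) are x - 3, (x - 3)^2, each dividing the next. The characteristic polynomial is their product, (x - 3)^3.

The rational canonical form is the block-diagonal matrix of companion matrices C(f_i):
R = [[3, 0, 0], [0, 0, -9], [0, 1, 6]].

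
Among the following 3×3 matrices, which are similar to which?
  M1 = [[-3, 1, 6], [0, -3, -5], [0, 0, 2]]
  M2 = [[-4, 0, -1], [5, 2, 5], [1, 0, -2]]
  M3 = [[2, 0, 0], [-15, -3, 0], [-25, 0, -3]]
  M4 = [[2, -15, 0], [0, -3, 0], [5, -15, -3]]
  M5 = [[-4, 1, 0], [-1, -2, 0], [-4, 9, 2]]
2 classes: {M1, M2, M5}, {M3, M4}

Characteristic polynomials: χ_{M1} = (x - 2)(x + 3)^2, χ_{M2} = (x - 2)(x + 3)^2, χ_{M3} = (x - 2)(x + 3)^2, χ_{M4} = (x - 2)(x + 3)^2, χ_{M5} = (x - 2)(x + 3)^2.

{M1, M2, M5}: invariant factors (x - 2)(x + 3)^2.

{M3, M4}: invariant factors x + 3, (x - 2)(x + 3).

Matrices are similar if and only if their invariant-factor lists agree; the partition into similarity classes is {M1, M2, M5}, {M3, M4}.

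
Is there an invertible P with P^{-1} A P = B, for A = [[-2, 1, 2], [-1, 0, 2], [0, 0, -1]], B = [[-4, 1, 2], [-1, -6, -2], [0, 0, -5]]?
No.

trace(A) = -3 but trace(B) = -15. The trace is a similarity invariant, so A and B are not similar.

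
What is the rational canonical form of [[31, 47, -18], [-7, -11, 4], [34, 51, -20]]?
R = [[0, 0, 2], [1, 0, 4], [0, 1, 0]]

The invariant factors of A (the non-unit diagonal entries of the Smith normal form of xI - A over ℚ[x]) are x^3 - 4x - 2, each dividing the next. The characteristic polynomial is their product, x^3 - 4x - 2.

The rational canonical form is the block-diagonal matrix of companion matrices C(f_i):
R = [[0, 0, 2], [1, 0, 4], [0, 1, 0]].

Note the characteristic polynomial does not split into linear factors over ℚ, so A has no Jordan form over ℚ; the rational canonical form exists over any field.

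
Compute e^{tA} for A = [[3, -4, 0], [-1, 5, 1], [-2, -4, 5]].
e^{tA} = [[(2*t*e^{2*t} - e^{2*t} + 2)*e^{3*t}, 2*(1 - e^{2*t})*e^{3*t}, -2*t*e^{5*t} + e^{5*t} - e^{3*t}], [-t*e^{5*t}, e^{5*t}, t*e^{5*t}], [2*(t*e^{2*t} - e^{2*t} + 1)*e^{3*t}, 2*(1 - e^{2*t})*e^{3*t}, -2*t*e^{5*t} + 2*e^{5*t} - e^{3*t}]]

A has Jordan form J = [[3, 0, 0], [0, 5, 1], [0, 0, 5]] with A = PJP^{-1}, so e^{tA} = P e^{tJ} P^{-1}.

For a Jordan block J_k(λ), e^{tJ_k(λ)} = e^{λt} · (I + tN + t^2 N^2/2! + ... + t^{k-1} N^{k-1}/(k-1)!) where N is the nilpotent superdiagonal part.

Assembling the blocks and conjugating back gives the entries of e^{tA} as shown above.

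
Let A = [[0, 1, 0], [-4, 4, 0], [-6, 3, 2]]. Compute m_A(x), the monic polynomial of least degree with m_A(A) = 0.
The characteristic polynomial factors as (x - 2)^3. The minimal polynomial is ∏(x - λ)^{k_λ} where k_λ is the size of the largest Jordan block at λ.

For λ = 2: rank(A - 2I) = 1, and the largest Jordan block has size 2 (the smallest k with rank((A - 2I)^k) = rank((A - 2I)^(k+1))).

So m_A(x) = (x - 2)^2.

m_A(x) = (x - 2)^2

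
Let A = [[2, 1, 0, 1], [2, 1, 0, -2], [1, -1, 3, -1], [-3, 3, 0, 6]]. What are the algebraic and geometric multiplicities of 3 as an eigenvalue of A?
The characteristic polynomial is (x - 3)^4, so the factor x - 3 appears with exponent 4: the algebraic multiplicity is 4.

rank(A - 3I) = 1, so the eigenspace has dimension 4 - 1 = 3: the geometric multiplicity is 3.

Since 3 < 4, A is not diagonalizable.

algebraic multiplicity 4, geometric multiplicity 3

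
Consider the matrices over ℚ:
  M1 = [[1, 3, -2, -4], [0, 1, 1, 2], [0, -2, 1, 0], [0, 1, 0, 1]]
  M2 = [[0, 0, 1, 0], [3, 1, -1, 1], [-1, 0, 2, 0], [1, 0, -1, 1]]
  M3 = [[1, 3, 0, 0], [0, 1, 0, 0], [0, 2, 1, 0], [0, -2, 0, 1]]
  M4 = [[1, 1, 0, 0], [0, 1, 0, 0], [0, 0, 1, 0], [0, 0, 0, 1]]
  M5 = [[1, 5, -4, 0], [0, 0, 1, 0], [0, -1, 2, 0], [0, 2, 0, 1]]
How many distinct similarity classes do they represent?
Characteristic polynomials: χ_{M1} = (x - 1)^4, χ_{M2} = (x - 1)^4, χ_{M3} = (x - 1)^4, χ_{M4} = (x - 1)^4, χ_{M5} = (x - 1)^4.

{M1, M2, M5}: invariant factors x - 1, (x - 1)^3.

{M3, M4}: invariant factors x - 1, x - 1, (x - 1)^2.

Matrices are similar if and only if their invariant-factor lists agree; the partition into similarity classes is {M1, M2, M5}, {M3, M4}.

2 classes: {M1, M2, M5}, {M3, M4}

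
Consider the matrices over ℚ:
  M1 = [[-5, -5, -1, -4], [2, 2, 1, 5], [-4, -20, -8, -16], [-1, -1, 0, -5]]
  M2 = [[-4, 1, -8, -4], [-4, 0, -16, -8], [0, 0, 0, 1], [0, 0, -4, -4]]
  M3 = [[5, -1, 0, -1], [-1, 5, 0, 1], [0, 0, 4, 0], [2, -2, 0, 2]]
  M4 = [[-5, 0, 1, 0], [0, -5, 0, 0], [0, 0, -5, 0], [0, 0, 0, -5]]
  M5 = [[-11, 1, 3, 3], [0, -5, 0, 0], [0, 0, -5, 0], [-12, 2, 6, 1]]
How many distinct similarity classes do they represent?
Characteristic polynomials: χ_{M1} = (x + 4)^4, χ_{M2} = (x + 2)^4, χ_{M3} = (x - 4)^4, χ_{M4} = (x + 5)^4, χ_{M5} = (x + 5)^4.

{M1}: invariant factors x + 4, (x + 4)^3.

{M2}: invariant factors (x + 2)^2, (x + 2)^2.

{M3}: invariant factors x - 4, x - 4, (x - 4)^2.

{M4, M5}: invariant factors x + 5, x + 5, (x + 5)^2.

Matrices are similar if and only if their invariant-factor lists agree; the partition into similarity classes is {M1}, {M2}, {M3}, {M4, M5}.

4 classes: {M1}, {M2}, {M3}, {M4, M5}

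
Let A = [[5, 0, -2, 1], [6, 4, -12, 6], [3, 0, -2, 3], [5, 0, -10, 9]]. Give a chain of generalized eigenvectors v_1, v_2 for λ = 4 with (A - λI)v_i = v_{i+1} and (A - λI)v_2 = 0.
We seek v_1 ∈ ker((A - 4I)^2) \ ker(A - 4I), then set v_{i+1} = (A - 4I) v_i.

One such chain is v_1 = [[1, -3, -1, -2]]^T, v_2 = [[1, 6, 3, 5]]^T. Check: (A - 4I) v_2 = [[0, 0, 0, 0]]^T = 0.

v_1 = [[1, -3, -1, -2]]^T, v_2 = [[1, 6, 3, 5]]^T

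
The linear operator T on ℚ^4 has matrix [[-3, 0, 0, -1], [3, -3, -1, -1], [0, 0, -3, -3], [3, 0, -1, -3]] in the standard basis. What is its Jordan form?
J = [[-3, 1, 0, 0], [0, -3, 1, 0], [0, 0, -3, 0], [0, 0, 0, -3]]

The characteristic polynomial is det(xI - A) = (x + 3)^4, so the eigenvalues are -3 (algebraic multiplicity 4).

For λ = -3: rank(A + 3I) = 2, rank((A + 3I)^2) = 1, rank((A + 3I)^3) = 0. The eigenspace has dimension 4 - 2 = 2, so there are 2 Jordan blocks; the rank sequence gives block sizes [3, 1].

Assembling the blocks gives the Jordan form J above.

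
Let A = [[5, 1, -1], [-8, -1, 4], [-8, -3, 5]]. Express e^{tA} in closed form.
e^{tA} = [[(2*t^2 + 2*t + 1)*e^{3*t}, t*(t + 2)*e^{3*t}/2, -t*e^{3*t}], [8*t*(-t - 1)*e^{3*t}, (-2*t^2 - 4*t + 1)*e^{3*t}, 4*t*e^{3*t}], [4*t*(-t - 2)*e^{3*t}, t*(-t - 3)*e^{3*t}, (2*t + 1)*e^{3*t}]]

A has Jordan form J = [[3, 1, 0], [0, 3, 1], [0, 0, 3]] with A = PJP^{-1}, so e^{tA} = P e^{tJ} P^{-1}.

For a Jordan block J_k(λ), e^{tJ_k(λ)} = e^{λt} · (I + tN + t^2 N^2/2! + ... + t^{k-1} N^{k-1}/(k-1)!) where N is the nilpotent superdiagonal part.

Assembling the blocks and conjugating back gives the entries of e^{tA} as shown above.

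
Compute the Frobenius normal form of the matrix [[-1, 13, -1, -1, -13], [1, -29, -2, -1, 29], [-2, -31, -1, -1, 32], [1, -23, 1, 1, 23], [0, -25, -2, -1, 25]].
R = [[0, 0, 0, 0, 10], [1, 0, 0, 0, 47], [0, 1, 0, 0, 49], [0, 0, 1, 0, 8], [0, 0, 0, 1, -5]]

The invariant factors of A (the non-unit diagonal entries of the Smith normal form of xI - A over ℚ[x]) are (x + 1)(x + 2)(x + 5)(x^2 - 3x - 1), each dividing the next. The characteristic polynomial is their product, (x + 1)(x + 2)(x + 5)(x^2 - 3x - 1).

The rational canonical form is the block-diagonal matrix of companion matrices C(f_i):
R = [[0, 0, 0, 0, 10], [1, 0, 0, 0, 47], [0, 1, 0, 0, 49], [0, 0, 1, 0, 8], [0, 0, 0, 1, -5]].

Note the characteristic polynomial does not split into linear factors over ℚ, so A has no Jordan form over ℚ; the rational canonical form exists over any field.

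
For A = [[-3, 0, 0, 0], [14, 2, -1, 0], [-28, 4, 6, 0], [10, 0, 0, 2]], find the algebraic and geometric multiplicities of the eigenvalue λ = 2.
The characteristic polynomial is (x - 4)^2(x - 2)(x + 3), so the factor x - 2 appears with exponent 1: the algebraic multiplicity is 1.

rank(A - 2I) = 3, so the eigenspace has dimension 4 - 3 = 1: the geometric multiplicity is 1.

algebraic multiplicity 1, geometric multiplicity 1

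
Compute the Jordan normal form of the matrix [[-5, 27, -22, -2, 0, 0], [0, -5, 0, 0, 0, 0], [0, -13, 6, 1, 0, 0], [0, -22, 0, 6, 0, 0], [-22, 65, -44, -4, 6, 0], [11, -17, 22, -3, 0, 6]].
J = [[-5, 1, 0, 0, 0, 0], [0, -5, 0, 0, 0, 0], [0, 0, 6, 1, 0, 0], [0, 0, 0, 6, 0, 0], [0, 0, 0, 0, 6, 0], [0, 0, 0, 0, 0, 6]]

The characteristic polynomial is det(xI - A) = (x - 6)^4(x + 5)^2, so the eigenvalues are -5 (algebraic multiplicity 2), 6 (algebraic multiplicity 4).

For λ = -5: rank(A + 5I) = 5, rank((A + 5I)^2) = 4. The eigenspace has dimension 6 - 5 = 1, so there is 1 Jordan block; the rank sequence gives block sizes [2].

For λ = 6: rank(A - 6I) = 3, rank((A - 6I)^2) = 2. The eigenspace has dimension 6 - 3 = 3, so there are 3 Jordan blocks; the rank sequence gives block sizes [2, 1, 1].

Assembling the blocks gives the Jordan form J above.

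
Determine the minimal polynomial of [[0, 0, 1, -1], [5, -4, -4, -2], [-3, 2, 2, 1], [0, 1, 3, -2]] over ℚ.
The characteristic polynomial factors as (x + 1)^4. The minimal polynomial is ∏(x - λ)^{k_λ} where k_λ is the size of the largest Jordan block at λ.

For λ = -1: rank(A + I) = 2, and the largest Jordan block has size 3 (the smallest k with rank((A + I)^k) = rank((A + I)^(k+1))).

So m_A(x) = (x + 1)^3.

m_A(x) = (x + 1)^3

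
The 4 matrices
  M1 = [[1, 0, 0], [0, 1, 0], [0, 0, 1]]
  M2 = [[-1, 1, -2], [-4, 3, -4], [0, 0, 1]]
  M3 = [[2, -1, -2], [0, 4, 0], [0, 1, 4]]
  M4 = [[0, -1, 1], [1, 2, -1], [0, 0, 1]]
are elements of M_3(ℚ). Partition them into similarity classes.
Characteristic polynomials: χ_{M1} = (x - 1)^3, χ_{M2} = (x - 1)^3, χ_{M3} = (x - 4)^2(x - 2), χ_{M4} = (x - 1)^3.

{M1}: invariant factors x - 1, x - 1, x - 1.

{M2, M4}: invariant factors x - 1, (x - 1)^2.

{M3}: invariant factors (x - 4)^2(x - 2).

Matrices are similar if and only if their invariant-factor lists agree; the partition into similarity classes is {M1}, {M2, M4}, {M3}.

3 classes: {M1}, {M2, M4}, {M3}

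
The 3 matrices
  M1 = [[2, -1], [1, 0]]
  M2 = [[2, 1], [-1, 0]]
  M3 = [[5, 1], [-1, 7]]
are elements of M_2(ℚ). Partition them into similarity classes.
2 classes: {M1, M2}, {M3}

Characteristic polynomials: χ_{M1} = (x - 1)^2, χ_{M2} = (x - 1)^2, χ_{M3} = (x - 6)^2.

{M1, M2}: invariant factors (x - 1)^2.

{M3}: invariant factors (x - 6)^2.

Matrices are similar if and only if their invariant-factor lists agree; the partition into similarity classes is {M1, M2}, {M3}.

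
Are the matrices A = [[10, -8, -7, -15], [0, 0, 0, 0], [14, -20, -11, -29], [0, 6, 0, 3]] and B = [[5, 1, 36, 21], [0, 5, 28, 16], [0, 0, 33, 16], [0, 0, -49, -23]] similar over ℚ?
trace(A) = 2 but trace(B) = 20. The trace is a similarity invariant, so A and B are not similar.

No.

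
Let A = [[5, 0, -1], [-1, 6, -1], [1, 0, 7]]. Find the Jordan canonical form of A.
The characteristic polynomial is det(xI - A) = (x - 6)^3, so the eigenvalues are 6 (algebraic multiplicity 3).

For λ = 6: rank(A - 6I) = 1, rank((A - 6I)^2) = 0. The eigenspace has dimension 3 - 1 = 2, so there are 2 Jordan blocks; the rank sequence gives block sizes [2, 1].

Assembling the blocks gives the Jordan form J above.

J = [[6, 1, 0], [0, 6, 0], [0, 0, 6]]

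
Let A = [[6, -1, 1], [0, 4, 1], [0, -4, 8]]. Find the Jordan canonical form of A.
The characteristic polynomial is det(xI - A) = (x - 6)^3, so the eigenvalues are 6 (algebraic multiplicity 3).

For λ = 6: rank(A - 6I) = 2, rank((A - 6I)^2) = 1, rank((A - 6I)^3) = 0. The eigenspace has dimension 3 - 2 = 1, so there is 1 Jordan block; the rank sequence gives block sizes [3].

Assembling the blocks gives the Jordan form J above.

J = [[6, 1, 0], [0, 6, 1], [0, 0, 6]]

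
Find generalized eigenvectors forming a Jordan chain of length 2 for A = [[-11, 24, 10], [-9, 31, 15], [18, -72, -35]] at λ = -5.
We seek v_1 ∈ ker((A + 5I)^2) \ ker(A + 5I), then set v_{i+1} = (A + 5I) v_i.

One such chain is v_1 = [[3, 0, 2]]^T, v_2 = [[2, 3, -6]]^T. Check: (A + 5I) v_2 = [[0, 0, 0]]^T = 0.

v_1 = [[3, 0, 2]]^T, v_2 = [[2, 3, -6]]^T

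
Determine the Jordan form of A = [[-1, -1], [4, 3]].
The characteristic polynomial is det(xI - A) = (x - 1)^2, so the eigenvalues are 1 (algebraic multiplicity 2).

For λ = 1: rank(A - I) = 1, rank((A - I)^2) = 0. The eigenspace has dimension 2 - 1 = 1, so there is 1 Jordan block; the rank sequence gives block sizes [2].

Assembling the blocks gives the Jordan form J above.

J = [[1, 1], [0, 1]]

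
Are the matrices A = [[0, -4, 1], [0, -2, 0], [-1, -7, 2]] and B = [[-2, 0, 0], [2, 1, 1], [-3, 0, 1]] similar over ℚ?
Yes.

Two matrices over a field are similar if and only if they have the same invariant factors.

Both A and B have characteristic polynomial (x - 1)^2(x + 2) and minimal polynomial (x - 1)^2(x + 2). Computing further, both have invariant factors (x - 1)^2(x + 2). Hence A and B are similar.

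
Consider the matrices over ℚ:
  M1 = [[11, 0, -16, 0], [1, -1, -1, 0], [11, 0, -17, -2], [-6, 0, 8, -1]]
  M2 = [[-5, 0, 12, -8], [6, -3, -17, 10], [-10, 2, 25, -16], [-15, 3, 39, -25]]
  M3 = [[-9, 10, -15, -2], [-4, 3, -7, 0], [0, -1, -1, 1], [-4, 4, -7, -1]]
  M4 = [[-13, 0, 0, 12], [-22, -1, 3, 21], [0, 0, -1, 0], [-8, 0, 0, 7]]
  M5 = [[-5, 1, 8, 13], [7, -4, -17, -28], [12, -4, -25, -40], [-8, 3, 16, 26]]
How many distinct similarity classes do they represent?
Characteristic polynomials: χ_{M1} = (x + 1)^3(x + 5), χ_{M2} = (x + 1)^3(x + 5), χ_{M3} = (x + 1)^3(x + 5), χ_{M4} = (x + 1)^3(x + 5), χ_{M5} = (x + 1)^3(x + 5).

{M1, M2, M3, M5}: invariant factors (x + 1)^3(x + 5).

{M4}: invariant factors x + 1, (x + 1)^2(x + 5).

Matrices are similar if and only if their invariant-factor lists agree; the partition into similarity classes is {M1, M2, M3, M5}, {M4}.

2 classes: {M1, M2, M3, M5}, {M4}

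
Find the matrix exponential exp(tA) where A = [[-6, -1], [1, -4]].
e^{tA} = [[(1 - t)*e^{-5*t}, -t*e^{-5*t}], [t*e^{-5*t}, (t + 1)*e^{-5*t}]]

A has Jordan form J = [[-5, 1], [0, -5]] with A = PJP^{-1}, so e^{tA} = P e^{tJ} P^{-1}.

For a Jordan block J_k(λ), e^{tJ_k(λ)} = e^{λt} · (I + tN + t^2 N^2/2! + ... + t^{k-1} N^{k-1}/(k-1)!) where N is the nilpotent superdiagonal part.

Assembling the blocks and conjugating back gives the entries of e^{tA} as shown above.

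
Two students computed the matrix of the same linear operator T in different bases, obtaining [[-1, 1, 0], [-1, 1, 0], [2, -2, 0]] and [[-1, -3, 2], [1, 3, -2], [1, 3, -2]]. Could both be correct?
Yes.

Two matrices over a field are similar if and only if they have the same invariant factors.

Both A and B have characteristic polynomial x^3 and minimal polynomial x^2. Computing further, both have invariant factors x, x^2. Hence A and B are similar.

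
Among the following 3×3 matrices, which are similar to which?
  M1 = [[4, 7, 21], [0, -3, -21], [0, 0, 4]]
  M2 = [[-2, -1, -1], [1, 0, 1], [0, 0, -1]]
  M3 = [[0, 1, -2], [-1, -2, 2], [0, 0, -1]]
Characteristic polynomials: χ_{M1} = (x - 4)^2(x + 3), χ_{M2} = (x + 1)^3, χ_{M3} = (x + 1)^3.

{M1}: invariant factors x - 4, (x - 4)(x + 3).

{M2, M3}: invariant factors x + 1, (x + 1)^2.

Matrices are similar if and only if their invariant-factor lists agree; the partition into similarity classes is {M1}, {M2, M3}.

2 classes: {M1}, {M2, M3}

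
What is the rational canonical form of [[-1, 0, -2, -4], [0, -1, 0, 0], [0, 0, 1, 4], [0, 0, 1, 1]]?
R = [[-1, 0, 0, 0], [0, -1, 0, 0], [0, 0, 0, 3], [0, 0, 1, 2]]

The invariant factors of A (the non-unit diagonal entries of the Smith normal form of xI - A over ℚ[x]) are x + 1, x + 1, (x - 3)(x + 1), each dividing the next. The characteristic polynomial is their product, (x - 3)(x + 1)^3.

The rational canonical form is the block-diagonal matrix of companion matrices C(f_i):
R = [[-1, 0, 0, 0], [0, -1, 0, 0], [0, 0, 0, 3], [0, 0, 1, 2]].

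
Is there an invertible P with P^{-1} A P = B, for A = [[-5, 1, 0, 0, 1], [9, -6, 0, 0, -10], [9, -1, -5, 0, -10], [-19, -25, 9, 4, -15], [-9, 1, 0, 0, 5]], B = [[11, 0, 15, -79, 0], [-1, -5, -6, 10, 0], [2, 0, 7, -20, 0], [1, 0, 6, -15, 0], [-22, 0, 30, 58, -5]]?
Both have characteristic polynomial (x - 4)^2(x + 5)^3, but the minimal polynomial of A is (x - 4)^2(x + 5)^2 while the minimal polynomial of B is (x - 4)^2(x + 5). The minimal polynomial is a similarity invariant, so A and B are not similar.

No.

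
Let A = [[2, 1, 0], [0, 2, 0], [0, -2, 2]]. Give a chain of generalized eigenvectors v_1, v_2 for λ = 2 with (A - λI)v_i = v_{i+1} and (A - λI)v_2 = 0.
We seek v_1 ∈ ker((A - 2I)^2) \ ker(A - 2I), then set v_{i+1} = (A - 2I) v_i.

One such chain is v_1 = [[0, 1, -2]]^T, v_2 = [[1, 0, -2]]^T. Check: (A - 2I) v_2 = [[0, 0, 0]]^T = 0.

v_1 = [[0, 1, -2]]^T, v_2 = [[1, 0, -2]]^T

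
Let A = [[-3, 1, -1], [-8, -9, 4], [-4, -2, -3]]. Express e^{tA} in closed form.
A has Jordan form J = [[-5, 1, 0], [0, -5, 0], [0, 0, -5]] with A = PJP^{-1}, so e^{tA} = P e^{tJ} P^{-1}.

For a Jordan block J_k(λ), e^{tJ_k(λ)} = e^{λt} · (I + tN + t^2 N^2/2! + ... + t^{k-1} N^{k-1}/(k-1)!) where N is the nilpotent superdiagonal part.

Assembling the blocks and conjugating back gives the entries of e^{tA} as shown above.

e^{tA} = [[(2*t + 1)*e^{-5*t}, t*e^{-5*t}, -t*e^{-5*t}], [-8*t*e^{-5*t}, (1 - 4*t)*e^{-5*t}, 4*t*e^{-5*t}], [-4*t*e^{-5*t}, -2*t*e^{-5*t}, (2*t + 1)*e^{-5*t}]]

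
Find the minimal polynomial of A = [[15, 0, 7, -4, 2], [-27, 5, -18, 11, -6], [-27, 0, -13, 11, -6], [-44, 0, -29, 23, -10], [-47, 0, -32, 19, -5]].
The characteristic polynomial factors as (x - 5)^5. The minimal polynomial is ∏(x - λ)^{k_λ} where k_λ is the size of the largest Jordan block at λ.

For λ = 5: rank(A - 5I) = 2, and the largest Jordan block has size 3 (the smallest k with rank((A - 5I)^k) = rank((A - 5I)^(k+1))).

So m_A(x) = (x - 5)^3.

m_A(x) = (x - 5)^3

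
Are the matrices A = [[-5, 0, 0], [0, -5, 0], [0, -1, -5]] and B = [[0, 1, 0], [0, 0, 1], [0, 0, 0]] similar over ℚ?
trace(A) = -15 but trace(B) = 0. The trace is a similarity invariant, so A and B are not similar.

No.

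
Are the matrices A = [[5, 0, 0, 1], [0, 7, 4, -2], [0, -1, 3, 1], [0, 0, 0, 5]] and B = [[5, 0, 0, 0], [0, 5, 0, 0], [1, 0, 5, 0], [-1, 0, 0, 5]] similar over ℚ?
No.

Both have characteristic polynomial (x - 5)^4 and minimal polynomial (x - 5)^2. But rank(A - 5I) = 2 for A while rank(B - 5I) = 1 for B, so the number of Jordan blocks at λ = 5 differs. A and B are not similar.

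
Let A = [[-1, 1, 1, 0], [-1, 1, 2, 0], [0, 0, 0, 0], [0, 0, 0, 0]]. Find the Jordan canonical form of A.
The characteristic polynomial is det(xI - A) = x^4, so the eigenvalues are 0 (algebraic multiplicity 4).

For λ = 0: rank(A) = 2, rank(A^2) = 1, rank(A^3) = 0. The eigenspace has dimension 4 - 2 = 2, so there are 2 Jordan blocks; the rank sequence gives block sizes [3, 1].

Assembling the blocks gives the Jordan form J above.

J = [[0, 1, 0, 0], [0, 0, 1, 0], [0, 0, 0, 0], [0, 0, 0, 0]]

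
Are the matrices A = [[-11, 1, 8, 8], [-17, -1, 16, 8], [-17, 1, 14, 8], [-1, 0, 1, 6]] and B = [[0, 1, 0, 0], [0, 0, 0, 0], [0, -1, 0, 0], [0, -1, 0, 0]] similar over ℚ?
trace(A) = 8 but trace(B) = 0. The trace is a similarity invariant, so A and B are not similar.

No.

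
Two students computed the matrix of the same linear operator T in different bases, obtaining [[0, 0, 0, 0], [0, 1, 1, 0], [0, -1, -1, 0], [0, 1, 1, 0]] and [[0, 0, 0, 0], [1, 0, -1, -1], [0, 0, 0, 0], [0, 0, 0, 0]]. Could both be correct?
Two matrices over a field are similar if and only if they have the same invariant factors.

Both A and B have characteristic polynomial x^4 and minimal polynomial x^2. Computing further, both have invariant factors x, x, x^2. Hence A and B are similar.

Yes.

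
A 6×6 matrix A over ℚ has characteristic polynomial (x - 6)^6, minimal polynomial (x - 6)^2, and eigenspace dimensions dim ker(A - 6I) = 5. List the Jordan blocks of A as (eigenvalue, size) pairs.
λ = 6: algebraic multiplicity 6 (exponent in χ_A), largest block size 2 (exponent in m_A), 5 blocks (geometric multiplicity). These force block sizes [2, 1, 1, 1, 1].

Jordan blocks: (6, 2), (6, 1), (6, 1), (6, 1), (6, 1)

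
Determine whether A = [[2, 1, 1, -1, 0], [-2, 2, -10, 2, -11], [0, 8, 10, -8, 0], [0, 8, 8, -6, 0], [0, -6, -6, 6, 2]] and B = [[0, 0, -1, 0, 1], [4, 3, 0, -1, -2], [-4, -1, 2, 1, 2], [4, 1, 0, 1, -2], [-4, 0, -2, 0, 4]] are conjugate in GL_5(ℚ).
Yes.

Two matrices over a field are similar if and only if they have the same invariant factors.

Both A and B have characteristic polynomial (x - 2)^5 and minimal polynomial (x - 2)^3. Computing further, both have invariant factors x - 2, x - 2, (x - 2)^3. Hence A and B are similar.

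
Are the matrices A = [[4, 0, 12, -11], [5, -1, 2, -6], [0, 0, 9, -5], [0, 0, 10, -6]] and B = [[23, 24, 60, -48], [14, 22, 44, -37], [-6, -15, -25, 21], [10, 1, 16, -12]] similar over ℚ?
trace(A) = 6 but trace(B) = 8. The trace is a similarity invariant, so A and B are not similar.

No.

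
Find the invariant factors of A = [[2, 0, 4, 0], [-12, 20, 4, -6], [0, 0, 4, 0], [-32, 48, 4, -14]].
The Jordan structure of A has elementary divisors (x - 2), (x - 2), (x - 4), (x - 4). Arranging the block sizes at each eigenvalue in decreasing order and taking row products gives the invariant factors.

Invariant factors (smallest first, each dividing the next): (x - 4)(x - 2), (x - 4)(x - 2).

Check: the last factor (x - 4)(x - 2) is the minimal polynomial, and the product (x - 4)^2(x - 2)^2 is the characteristic polynomial.

(x - 4)(x - 2), (x - 4)(x - 2)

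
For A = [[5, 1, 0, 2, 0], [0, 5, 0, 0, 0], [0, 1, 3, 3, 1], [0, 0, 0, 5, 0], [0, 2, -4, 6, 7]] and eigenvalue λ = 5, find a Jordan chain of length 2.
v_1 = [[0, 3, 0, -1, 0]]^T, v_2 = [[1, 0, 0, 0, 0]]^T

We seek v_1 ∈ ker((A - 5I)^2) \ ker(A - 5I), then set v_{i+1} = (A - 5I) v_i.

One such chain is v_1 = [[0, 3, 0, -1, 0]]^T, v_2 = [[1, 0, 0, 0, 0]]^T. Check: (A - 5I) v_2 = [[0, 0, 0, 0, 0]]^T = 0.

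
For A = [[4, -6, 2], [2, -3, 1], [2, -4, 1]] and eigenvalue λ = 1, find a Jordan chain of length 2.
v_1 = [[4, 2, 1]]^T, v_2 = [[2, 1, 0]]^T

We seek v_1 ∈ ker((A - I)^2) \ ker(A - I), then set v_{i+1} = (A - I) v_i.

One such chain is v_1 = [[4, 2, 1]]^T, v_2 = [[2, 1, 0]]^T. Check: (A - I) v_2 = [[0, 0, 0]]^T = 0.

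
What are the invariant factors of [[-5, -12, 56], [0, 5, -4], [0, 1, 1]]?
The Jordan structure of A has elementary divisors (x + 5), (x - 3)^2. Arranging the block sizes at each eigenvalue in decreasing order and taking row products gives the invariant factors.

Invariant factors (smallest first, each dividing the next): (x - 3)^2(x + 5).

Check: the last factor (x - 3)^2(x + 5) is the minimal polynomial, and the product (x - 3)^2(x + 5) is the characteristic polynomial.

(x - 3)^2(x + 5)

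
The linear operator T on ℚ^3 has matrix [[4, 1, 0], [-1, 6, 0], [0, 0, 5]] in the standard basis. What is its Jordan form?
J = [[5, 1, 0], [0, 5, 0], [0, 0, 5]]

The characteristic polynomial is det(xI - A) = (x - 5)^3, so the eigenvalues are 5 (algebraic multiplicity 3).

For λ = 5: rank(A - 5I) = 1, rank((A - 5I)^2) = 0. The eigenspace has dimension 3 - 1 = 2, so there are 2 Jordan blocks; the rank sequence gives block sizes [2, 1].

Assembling the blocks gives the Jordan form J above.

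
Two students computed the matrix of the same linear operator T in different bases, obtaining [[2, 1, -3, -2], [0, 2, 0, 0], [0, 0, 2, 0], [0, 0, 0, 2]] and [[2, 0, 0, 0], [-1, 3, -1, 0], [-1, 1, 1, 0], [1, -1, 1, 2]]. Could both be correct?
Yes.

Two matrices over a field are similar if and only if they have the same invariant factors.

Both A and B have characteristic polynomial (x - 2)^4 and minimal polynomial (x - 2)^2. Computing further, both have invariant factors x - 2, x - 2, (x - 2)^2. Hence A and B are similar.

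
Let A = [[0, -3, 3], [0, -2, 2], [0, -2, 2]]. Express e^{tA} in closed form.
A has Jordan form J = [[0, 1, 0], [0, 0, 0], [0, 0, 0]] with A = PJP^{-1}, so e^{tA} = P e^{tJ} P^{-1}.

For a Jordan block J_k(λ), e^{tJ_k(λ)} = e^{λt} · (I + tN + t^2 N^2/2! + ... + t^{k-1} N^{k-1}/(k-1)!) where N is the nilpotent superdiagonal part.

Assembling the blocks and conjugating back gives the entries of e^{tA} as shown above.

e^{tA} = [[1, -3*t, 3*t], [0, 1 - 2*t, 2*t], [0, -2*t, 2*t + 1]]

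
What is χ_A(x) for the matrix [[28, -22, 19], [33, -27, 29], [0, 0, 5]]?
xI - A = [[x - 28, 22, -19], [-33, x + 27, -29], [0, 0, x - 5]].

Expanding det(xI - A) along the first row:
det(xI - A) = + (x - 28)·det([[x + 27, -29], [0, x - 5]]) - (22)·det([[-33, -29], [0, x - 5]]) + (-19)·det([[-33, x + 27], [0, 0]]).

Evaluating gives χ_A(x) = x^3 - 6x^2 - 25x + 150 = (x - 6)(x - 5)(x + 5).

χ_A(x) = (x - 6)(x - 5)(x + 5)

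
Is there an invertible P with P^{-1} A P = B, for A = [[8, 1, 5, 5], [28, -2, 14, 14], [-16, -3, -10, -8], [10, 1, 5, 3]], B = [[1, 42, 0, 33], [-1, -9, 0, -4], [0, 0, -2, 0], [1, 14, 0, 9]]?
Yes.

Two matrices over a field are similar if and only if they have the same invariant factors.

Both A and B have characteristic polynomial (x - 5)(x + 2)^3 and minimal polynomial (x - 5)(x + 2)^2. Computing further, both have invariant factors x + 2, (x - 5)(x + 2)^2. Hence A and B are similar.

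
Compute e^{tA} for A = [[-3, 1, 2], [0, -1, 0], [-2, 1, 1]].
e^{tA} = [[(1 - 2*t)*e^{-t}, t*e^{-t}, 2*t*e^{-t}], [0, e^{-t}, 0], [-2*t*e^{-t}, t*e^{-t}, (2*t + 1)*e^{-t}]]

A has Jordan form J = [[-1, 1, 0], [0, -1, 0], [0, 0, -1]] with A = PJP^{-1}, so e^{tA} = P e^{tJ} P^{-1}.

For a Jordan block J_k(λ), e^{tJ_k(λ)} = e^{λt} · (I + tN + t^2 N^2/2! + ... + t^{k-1} N^{k-1}/(k-1)!) where N is the nilpotent superdiagonal part.

Assembling the blocks and conjugating back gives the entries of e^{tA} as shown above.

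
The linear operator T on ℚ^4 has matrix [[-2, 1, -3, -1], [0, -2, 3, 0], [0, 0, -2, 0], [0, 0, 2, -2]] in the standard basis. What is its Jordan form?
J = [[-2, 1, 0, 0], [0, -2, 1, 0], [0, 0, -2, 0], [0, 0, 0, -2]]

The characteristic polynomial is det(xI - A) = (x + 2)^4, so the eigenvalues are -2 (algebraic multiplicity 4).

For λ = -2: rank(A + 2I) = 2, rank((A + 2I)^2) = 1, rank((A + 2I)^3) = 0. The eigenspace has dimension 4 - 2 = 2, so there are 2 Jordan blocks; the rank sequence gives block sizes [3, 1].

Assembling the blocks gives the Jordan form J above.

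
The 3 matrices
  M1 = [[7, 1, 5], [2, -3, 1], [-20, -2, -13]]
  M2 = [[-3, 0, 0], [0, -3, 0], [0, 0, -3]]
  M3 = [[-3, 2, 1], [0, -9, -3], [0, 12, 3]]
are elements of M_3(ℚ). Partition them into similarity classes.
Characteristic polynomials: χ_{M1} = (x + 3)^3, χ_{M2} = (x + 3)^3, χ_{M3} = (x + 3)^3.

{M1}: invariant factors (x + 3)^3.

{M2}: invariant factors x + 3, x + 3, x + 3.

{M3}: invariant factors x + 3, (x + 3)^2.

Matrices are similar if and only if their invariant-factor lists agree; the partition into similarity classes is {M1}, {M2}, {M3}.

3 classes: {M1}, {M2}, {M3}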